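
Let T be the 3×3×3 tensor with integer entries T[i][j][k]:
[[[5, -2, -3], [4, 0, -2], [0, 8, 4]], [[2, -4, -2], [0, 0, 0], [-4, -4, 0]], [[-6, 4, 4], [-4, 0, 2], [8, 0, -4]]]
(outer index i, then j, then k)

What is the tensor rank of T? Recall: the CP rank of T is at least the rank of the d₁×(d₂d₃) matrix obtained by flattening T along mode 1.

Lower bound: the mode-3 unfolding of T (rows indexed by k, columns by (i,j) = (0,0), (0,1), (0,2), (1,0), (1,1), (1,2), (2,0), (2,1), (2,2)) is [[5, 4, 0, 2, 0, -4, -6, -4, 8], [-2, 0, 8, -4, 0, -4, 4, 0, 0], [-3, -2, 4, -2, 0, 0, 4, 2, -4]].
There the 3×3 minor on rows k ∈ {0, 1, 2}, columns (i,j) ∈ {(0,0), (0,1), (0,2)} is det [[5, 4, 0], [-2, 0, 8], [-3, -2, 4]] = 16 ≠ 0, so this unfolding has rank ≥ 3; CP rank is at least every unfolding rank, so rank(T) ≥ 3. (Flattening ranks never certify an upper bound on CP rank; for that we must actually write T with 3 rank-1 terms.)
Upper bound: T is a sum of 3 rank-1 terms, T = (1, 0, -1) (x) (1, 1, -2) (x) (4, 0, -2) + (1, 2, -2) (x) (1, 0, 0) (x) (1, -2, -1) + (2, -1, 0) (x) (0, 0, 1) (x) (4, 4, 0) (written with every a and b primitive with positive leading entry and the scale carried by c; CP decompositions are not unique, and this one is verified by expanding entrywise), so rank(T) ≤ 3.
These bounds meet, so rank(T) = 3.

3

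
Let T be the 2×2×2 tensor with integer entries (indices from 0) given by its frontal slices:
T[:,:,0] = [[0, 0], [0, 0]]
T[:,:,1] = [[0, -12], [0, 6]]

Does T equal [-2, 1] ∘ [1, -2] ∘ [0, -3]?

No

Reconstruct entry (0,0,1) from the claimed factors: Σₗ aₗ[0]bₗ[0]cₗ[1] = (-2)·(1)·(-3) = 6, but T[0,0,1] = 0. The claim is false.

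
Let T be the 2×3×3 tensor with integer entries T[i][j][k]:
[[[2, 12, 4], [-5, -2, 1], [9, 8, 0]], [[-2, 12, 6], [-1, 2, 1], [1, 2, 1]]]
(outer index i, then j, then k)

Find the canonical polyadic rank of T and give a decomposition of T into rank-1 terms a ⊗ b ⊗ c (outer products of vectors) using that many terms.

Lower bound: the mode-3 unfolding of T (rows indexed by k, columns by (i,j) = (0,0), (0,1), (0,2), (1,0), (1,1), (1,2)) is [[2, -5, 9, -2, -1, 1], [12, -2, 8, 12, 2, 2], [4, 1, 0, 6, 1, 1]].
There the 3×3 minor on rows k ∈ {0, 1, 2}, columns (i,j) ∈ {(0,0), (0,1), (0,2)} is det [[2, -5, 9], [12, -2, 8], [4, 1, 0]] = 4 ≠ 0, so this unfolding has rank ≥ 3; CP rank is at least every unfolding rank, so rank(T) ≥ 3. (Unfolding ranks only ever bound the CP rank from below — rank(T) can be strictly larger than all of them — so the matching upper bound has to come from an explicit 3-term decomposition.)
Upper bound: T is a sum of 3 rank-1 terms, T = [1, 0] ⊗ [1, -1, 2] ⊗ [4, 4, 0] + [1, 1] ⊗ [2, 1, -1] ⊗ [-1, 2, 1] + [1, 2] ⊗ [2, 0, 1] ⊗ [0, 2, 1] (one valid choice — decompositions are not unique — normalised so each a, b is primitive with positive first nonzero entry; check it by expanding all entries), so rank(T) ≤ 3.
These bounds meet, so rank(T) = 3.

rank(T) = 3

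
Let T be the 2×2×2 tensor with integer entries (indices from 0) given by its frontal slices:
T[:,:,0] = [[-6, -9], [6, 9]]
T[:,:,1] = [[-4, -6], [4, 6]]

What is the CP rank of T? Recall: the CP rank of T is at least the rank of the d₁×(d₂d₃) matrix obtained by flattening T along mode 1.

Lower bound: T ≠ 0 (e.g. T[0,0,0] = -6), so rank(T) ≥ 1.
Upper bound: if T = a ⊗ b ⊗ c then every fibre of T is a multiple of the corresponding factor, so read the factors off the fibres through the nonzero entry T[0,0,0] = -6.
The mode-1 fibre T[:,0,0] = [-6, 6] gives a = (1, -1) (primitive direction); the mode-2 fibre T[0,:,0] = [-6, -9] gives b = (2, 3); then c[k] = T[0,0,k] / (a[0]·b[0]) = [-6, -4] / 2 = (-3, -2).
Expanding (1, -1) ⊗ (2, 3) ⊗ (-3, -2) reproduces all 8 entries of T, so T = (1, -1) ⊗ (2, 3) ⊗ (-3, -2) and rank(T) ≤ 1.
These bounds meet, so rank(T) = 1.
Check entry T[1,0,0] = 6: (-1)·(2)·(-3) = 6.

1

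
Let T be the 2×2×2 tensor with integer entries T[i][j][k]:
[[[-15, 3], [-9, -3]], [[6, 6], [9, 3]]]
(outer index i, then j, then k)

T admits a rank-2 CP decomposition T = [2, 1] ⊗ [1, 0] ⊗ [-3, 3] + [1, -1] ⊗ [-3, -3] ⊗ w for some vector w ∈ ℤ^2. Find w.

Subtract the known terms from T to get the rank-1 residual R = [1, -1] ⊗ [-3, -3] ⊗ w, so R[i,j,k] = a[i]·b[j]·w[k]. Pick indices with nonzero a[0]·b[0] = (1)·(-3) = -3. Only the fibre through (0,0,·) is needed: R[0,0,:] = T[0,0,:] − Σₗ aₗ[0]bₗ[0]cₗ = [-15, 3] − (2)·(1)·[-3, 3] = [-9, -3]. Then w[k] = R[0,0,k] / -3 for each k, giving w = [-9, -3] / -3 = [3, 1].

w = [3, 1]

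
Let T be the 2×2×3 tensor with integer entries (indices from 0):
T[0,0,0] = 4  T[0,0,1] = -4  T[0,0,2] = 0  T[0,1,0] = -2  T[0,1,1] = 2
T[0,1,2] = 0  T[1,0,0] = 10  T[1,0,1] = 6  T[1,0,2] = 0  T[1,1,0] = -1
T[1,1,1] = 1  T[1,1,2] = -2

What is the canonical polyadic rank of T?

3

Lower bound: the mode-3 unfolding of T (rows indexed by k, columns by (i,j) = (0,0), (0,1), (1,0), (1,1)) is [[4, -2, 10, -1], [-4, 2, 6, 1], [0, 0, 0, -2]].
There the 3×3 minor on rows k ∈ {0, 1, 2}, columns (i,j) ∈ {(0,0), (1,0), (1,1)} is det [[4, 10, -1], [-4, 6, 1], [0, 0, -2]] = -128 ≠ 0, so this unfolding has rank ≥ 3; CP rank is at least every unfolding rank, so rank(T) ≥ 3. (Flattening ranks never certify an upper bound on CP rank; for that we must actually write T with 3 rank-1 terms.)
Upper bound: T is a sum of 3 rank-1 terms, T = [0, 1] ∘ [1, 0] ∘ [8, 8, -4] + [0, 1] ∘ [2, -1] ∘ [1, -1, 2] + [1, 0] ∘ [2, -1] ∘ [2, -2, 0] (written with every a and b primitive with positive leading entry and the scale carried by c; CP decompositions are not unique, and this one is verified by expanding entrywise), so rank(T) ≤ 3.
These bounds meet, so rank(T) = 3.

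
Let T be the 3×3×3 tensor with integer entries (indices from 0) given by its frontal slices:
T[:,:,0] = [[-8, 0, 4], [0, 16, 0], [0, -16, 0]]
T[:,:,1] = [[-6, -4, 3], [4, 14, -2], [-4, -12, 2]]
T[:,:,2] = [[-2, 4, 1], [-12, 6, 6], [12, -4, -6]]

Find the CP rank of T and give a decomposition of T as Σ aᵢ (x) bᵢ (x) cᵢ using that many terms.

rank(T) = 3

Lower bound: the mode-3 unfolding of T (rows indexed by k, columns by (i,j) = (0,0), (0,1), (0,2), (1,0), (1,1), (1,2), (2,0), (2,1), (2,2)) is [[-8, 0, 4, 0, 16, 0, 0, -16, 0], [-6, -4, 3, 4, 14, -2, -4, -12, 2], [-2, 4, 1, -12, 6, 6, 12, -4, -6]].
There the 3×3 minor on rows k ∈ {0, 1, 2}, columns (i,j) ∈ {(0,0), (0,1), (1,0)} is det [[-8, 0, 0], [-6, -4, 4], [-2, 4, -12]] = -256 ≠ 0, so this unfolding has rank ≥ 3; CP rank is at least every unfolding rank, so rank(T) ≥ 3. (This is only a lower bound: in general the CP rank may exceed every unfolding rank, so we still need to exhibit 3 rank-1 terms summing to T.)
Upper bound: T is a sum of 3 rank-1 terms, T = [1, -2, 2] (x) [2, 2, -1] (x) [-2, -2, 1] + [1, -1, 0] (x) [0, 1, 0] (x) [0, -2, -2] + [1, 2, -2] (x) [2, -2, -1] (x) [-2, -1, -2] (written with every a and b primitive with positive leading entry and the scale carried by c; CP decompositions are not unique, and this one is verified by expanding entrywise), so rank(T) ≤ 3.
These bounds meet, so rank(T) = 3.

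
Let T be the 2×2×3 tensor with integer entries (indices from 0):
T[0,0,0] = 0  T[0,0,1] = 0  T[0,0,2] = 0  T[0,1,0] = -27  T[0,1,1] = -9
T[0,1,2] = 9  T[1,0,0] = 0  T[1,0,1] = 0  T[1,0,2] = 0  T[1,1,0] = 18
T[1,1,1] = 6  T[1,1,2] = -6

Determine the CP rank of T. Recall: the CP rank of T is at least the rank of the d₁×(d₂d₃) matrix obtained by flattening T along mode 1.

1

Lower bound: T ≠ 0 (e.g. T[0,1,0] = -27), so rank(T) ≥ 1.
Upper bound: the mode-1 fibre T[:,1,0] = [-27, 18] gives a = [3, -2] (primitive direction); the mode-2 fibre T[0,:,0] = [0, -27] gives b = [0, 1]; then c[k] = T[0,1,k] / (a[0]·b[1]) = [-27, -9, 9] / 3 = [-9, -3, 3].
Expanding [3, -2] ∘ [0, 1] ∘ [-9, -3, 3] reproduces all 12 entries of T, so T = [3, -2] ∘ [0, 1] ∘ [-9, -3, 3] and rank(T) ≤ 1.
These bounds meet, so rank(T) = 1.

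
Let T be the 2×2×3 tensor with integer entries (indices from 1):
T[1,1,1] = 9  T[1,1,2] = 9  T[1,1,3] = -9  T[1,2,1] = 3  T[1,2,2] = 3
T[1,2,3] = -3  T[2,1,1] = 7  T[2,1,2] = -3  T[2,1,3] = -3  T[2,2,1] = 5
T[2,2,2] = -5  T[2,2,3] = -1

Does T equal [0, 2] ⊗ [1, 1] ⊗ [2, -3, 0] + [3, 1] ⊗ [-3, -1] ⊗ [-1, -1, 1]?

Reconstruct entrywise from the claimed factors. For example, T[1,2,3] = -3 and Σₗ aₗ[1]bₗ[2]cₗ[3] = (0)·(1)·(0) + (3)·(-1)·(1) = -3; checking all 12 entries, every one matches. The claim holds.

Yes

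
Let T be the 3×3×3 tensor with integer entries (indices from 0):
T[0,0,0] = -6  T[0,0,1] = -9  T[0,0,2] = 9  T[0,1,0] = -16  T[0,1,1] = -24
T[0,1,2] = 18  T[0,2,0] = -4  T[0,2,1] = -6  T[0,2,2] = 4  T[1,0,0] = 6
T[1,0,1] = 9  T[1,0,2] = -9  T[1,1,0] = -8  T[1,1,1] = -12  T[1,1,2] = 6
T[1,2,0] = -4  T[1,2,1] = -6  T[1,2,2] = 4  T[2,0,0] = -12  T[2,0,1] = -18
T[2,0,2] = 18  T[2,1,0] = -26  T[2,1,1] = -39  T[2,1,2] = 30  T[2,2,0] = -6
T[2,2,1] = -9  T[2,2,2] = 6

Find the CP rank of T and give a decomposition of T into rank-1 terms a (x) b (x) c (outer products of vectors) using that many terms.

rank(T) = 2

Lower bound: the mode-2 unfolding of T (rows indexed by j, columns by (i,k) = (0,0), (0,1), (0,2), (1,0), (1,1), (1,2), (2,0), (2,1), (2,2)) is [[-6, -9, 9, 6, 9, -9, -12, -18, 18], [-16, -24, 18, -8, -12, 6, -26, -39, 30], [-4, -6, 4, -4, -6, 4, -6, -9, 6]].
There the 2×2 minor on rows j ∈ {0, 1}, columns (i,k) ∈ {(0,0), (0,2)} is det [[-6, 9], [-16, 18]] = 36 ≠ 0, so this unfolding has rank ≥ 2; CP rank is at least every unfolding rank, so rank(T) ≥ 2. (This is only a lower bound: in general the CP rank may exceed every unfolding rank, so we still need to exhibit 2 rank-1 terms summing to T.)
Upper bound — finding two terms. Write S_k = T[:,:,k] for the frontal slices: S₀ = [[-6, -16, -4], [6, -8, -4], [-12, -26, -6]], S₁ = [[-9, -24, -6], [9, -12, -6], [-18, -39, -9]], S₂ = [[9, 18, 4], [-9, 6, 4], [18, 30, 6]].
If T = a₁ (x) b₁ (x) c₁ + a₂ (x) b₂ (x) c₂ then each S_k = c₁[k]·a₁b₁ᵀ + c₂[k]·a₂b₂ᵀ. S₀ and S₂ are linearly independent, so a₁b₁ᵀ and a₂b₂ᵀ must span the same plane of matrices: they are the rank-1 matrices of the form x·S₀ + y·S₂.
The 2×2 minor of x·S₀ + y·S₂ on rows {0,1}, columns {0,1} is 144·x² − 360·xy + 216·y² = 72·(2·x − 3·y)(x − y), vanishing at (x:y) = (3:2) and (1:1).
M₁ = 3·S₀ + 2·S₂ = [[0, -12, -4], [0, -12, -4], [0, -18, -6]] = (-2)·[2, 2, 3][0, 3, 1]ᵀ and M₂ = S₀ + S₂ = [[3, 2, 0], [-3, -2, 0], [6, 4, 0]] = [1, -1, 2][3, 2, 0]ᵀ, so take a₁ = [2, 2, 3], b₁ = [0, 3, 1], a₂ = [1, -1, 2], b₂ = [3, 2, 0].
Each slice is an integer combination of E₁ = a₁b₁ᵀ and E₂ = a₂b₂ᵀ: S₀ = −2·E₁ − 2·E₂, S₁ = −3·E₁ − 3·E₂, S₂ = 2·E₁ + 3·E₂; reading off coefficients, c₁ = [-2, -3, 2] and c₂ = [-2, -3, 3].
Hence T = [2, 2, 3] (x) [0, 3, 1] (x) [-2, -3, 2] + [1, -1, 2] (x) [3, 2, 0] (x) [-2, -3, 3], so rank(T) ≤ 2.
These bounds meet, so rank(T) = 2.
Check entry T[1,1,2] = 6: (2)·(3)·(2) + (-1)·(2)·(3) = 6.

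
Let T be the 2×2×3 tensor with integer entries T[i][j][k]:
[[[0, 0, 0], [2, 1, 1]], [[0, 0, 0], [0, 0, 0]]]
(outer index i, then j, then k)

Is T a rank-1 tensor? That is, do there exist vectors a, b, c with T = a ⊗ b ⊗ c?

If T = a ⊗ b ⊗ c then every fibre of T is a multiple of the corresponding factor, so read the factors off the fibres through the nonzero entry T[0,1,0] = 2.
The mode-1 fibre T[:,1,0] = [2, 0] gives a = [1, 0] (primitive direction); the mode-2 fibre T[0,:,0] = [0, 2] gives b = [0, 1]; then c[k] = T[0,1,k] / (a[0]·b[1]) = [2, 1, 1] / 1 = [2, 1, 1].
Expanding [1, 0] ⊗ [0, 1] ⊗ [2, 1, 1] reproduces all 12 entries of T, so T = [1, 0] ⊗ [0, 1] ⊗ [2, 1, 1] and rank(T) ≤ 1.
Equivalently every frontal slice T[:,:,k] is c[k] times the rank-1 matrix [1, 0] ⊗ [0, 1]. So T has rank 1 (it is nonzero).

Yes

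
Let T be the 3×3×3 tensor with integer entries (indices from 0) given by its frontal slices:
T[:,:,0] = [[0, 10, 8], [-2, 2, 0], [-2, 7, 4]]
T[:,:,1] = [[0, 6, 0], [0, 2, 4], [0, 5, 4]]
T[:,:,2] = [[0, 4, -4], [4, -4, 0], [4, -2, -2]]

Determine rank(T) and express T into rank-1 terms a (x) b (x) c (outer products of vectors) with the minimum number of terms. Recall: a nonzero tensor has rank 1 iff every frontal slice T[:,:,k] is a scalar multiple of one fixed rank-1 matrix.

rank(T) = 3

Lower bound: the mode-3 unfolding of T (rows indexed by k, columns by (i,j) = (0,0), (0,1), (0,2), (1,0), (1,1), (1,2), (2,0), (2,1), (2,2)) is [[0, 10, 8, -2, 2, 0, -2, 7, 4], [0, 6, 0, 0, 2, 4, 0, 5, 4], [0, 4, -4, 4, -4, 0, 4, -2, -2]].
There the 3×3 minor on rows k ∈ {0, 1, 2}, columns (i,j) ∈ {(0,1), (0,2), (1,0)} is det [[10, 8, -2], [6, 0, 0], [4, -4, 4]] = -144 ≠ 0, so this unfolding has rank ≥ 3; CP rank is at least every unfolding rank, so rank(T) ≥ 3. (This is only a lower bound: in general the CP rank may exceed every unfolding rank, so we still need to exhibit 3 rank-1 terms summing to T.)
Upper bound: T is a sum of 3 rank-1 terms, T = [0, 1, 1] (x) [1, -2, -2] (x) [-2, 0, 4] + [2, -2, -1] (x) [0, 1, 2] (x) [1, -1, -2] + [2, 0, 1] (x) [0, 2, 1] (x) [2, 2, 2] (written with every a and b primitive with positive leading entry and the scale carried by c; CP decompositions are not unique, and this one is verified by expanding entrywise), so rank(T) ≤ 3.
These bounds meet, so rank(T) = 3.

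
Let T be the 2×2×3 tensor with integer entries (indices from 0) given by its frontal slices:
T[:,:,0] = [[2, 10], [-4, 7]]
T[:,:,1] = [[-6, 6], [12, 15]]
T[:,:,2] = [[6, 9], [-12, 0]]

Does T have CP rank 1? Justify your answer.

The mode-3 unfolding of T (rows indexed by k, columns by (i,j) = (0,0), (0,1), (1,0), (1,1)) is [[2, 10, -4, 7], [-6, 6, 12, 15], [6, 9, -12, 0]].
There the 2×2 minor on rows k ∈ {0, 1}, columns (i,j) ∈ {(0,0), (0,1)} is det [[2, 10], [-6, 6]] = 72 ≠ 0, so this unfolding has rank ≥ 2; CP rank is at least every unfolding rank, so rank(T) ≥ 2.
In particular rank(T) ≥ 2 > 1, so T is not rank-1.

No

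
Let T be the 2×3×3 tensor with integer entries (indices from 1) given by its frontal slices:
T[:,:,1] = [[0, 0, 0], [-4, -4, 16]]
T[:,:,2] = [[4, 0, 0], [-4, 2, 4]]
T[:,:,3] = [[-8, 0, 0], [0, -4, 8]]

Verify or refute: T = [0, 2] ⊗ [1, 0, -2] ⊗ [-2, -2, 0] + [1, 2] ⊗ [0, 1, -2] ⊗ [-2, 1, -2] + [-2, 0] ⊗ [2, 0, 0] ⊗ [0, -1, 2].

No

Reconstruct entry (1,2,1) from the claimed factors: Σₗ aₗ[1]bₗ[2]cₗ[1] = (0)·(0)·(-2) + (1)·(1)·(-2) + (-2)·(0)·(0) = -2, but T[1,2,1] = 0. The claim is false.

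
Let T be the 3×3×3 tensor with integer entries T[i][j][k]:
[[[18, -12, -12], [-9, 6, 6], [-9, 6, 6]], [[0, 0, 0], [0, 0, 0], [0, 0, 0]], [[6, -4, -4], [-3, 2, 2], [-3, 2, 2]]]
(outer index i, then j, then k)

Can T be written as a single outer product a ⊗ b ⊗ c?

If T = a ⊗ b ⊗ c then every fibre of T is a multiple of the corresponding factor, so read the factors off the fibres through the nonzero entry T[0,0,0] = 18.
The mode-1 fibre T[:,0,0] = [18, 0, 6] gives a = [3, 0, 1] (primitive direction); the mode-2 fibre T[0,:,0] = [18, -9, -9] gives b = [2, -1, -1]; then c[k] = T[0,0,k] / (a[0]·b[0]) = [18, -12, -12] / 6 = [3, -2, -2].
Expanding [3, 0, 1] ⊗ [2, -1, -1] ⊗ [3, -2, -2] reproduces all 27 entries of T, so T = [3, 0, 1] ⊗ [2, -1, -1] ⊗ [3, -2, -2] and rank(T) ≤ 1.
Equivalently every frontal slice T[:,:,k] is c[k] times the rank-1 matrix [3, 0, 1] ⊗ [2, -1, -1]. So T has rank 1 (it is nonzero).

Yes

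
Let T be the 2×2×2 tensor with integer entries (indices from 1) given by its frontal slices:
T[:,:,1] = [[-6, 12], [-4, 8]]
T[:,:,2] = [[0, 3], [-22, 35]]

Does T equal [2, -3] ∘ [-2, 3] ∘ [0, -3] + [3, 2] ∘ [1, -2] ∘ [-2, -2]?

Reconstruct entry (1,1,2) from the claimed factors: Σₗ aₗ[1]bₗ[1]cₗ[2] = (2)·(-2)·(-3) + (3)·(1)·(-2) = 6, but T[1,1,2] = 0. The claim is false.

No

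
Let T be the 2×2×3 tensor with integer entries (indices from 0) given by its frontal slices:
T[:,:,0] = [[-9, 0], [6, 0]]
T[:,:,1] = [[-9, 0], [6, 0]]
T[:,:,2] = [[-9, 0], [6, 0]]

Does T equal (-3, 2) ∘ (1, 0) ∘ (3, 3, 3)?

Yes

Reconstruct entrywise from the claimed factors. For example, T[1,0,2] = 6 and Σₗ aₗ[1]bₗ[0]cₗ[2] = (2)·(1)·(3) = 6; checking all 12 entries, every one matches. The claim holds.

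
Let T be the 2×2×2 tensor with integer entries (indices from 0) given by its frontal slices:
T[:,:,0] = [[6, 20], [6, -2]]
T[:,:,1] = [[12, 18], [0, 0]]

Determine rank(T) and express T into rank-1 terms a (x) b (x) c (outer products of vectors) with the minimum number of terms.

Lower bound: the mode-3 unfolding of T (rows indexed by k, columns by (i,j) = (0,0), (0,1), (1,0), (1,1)) is [[6, 20, 6, -2], [12, 18, 0, 0]].
There the 2×2 minor on rows k ∈ {0, 1}, columns (i,j) ∈ {(0,0), (0,1)} is det [[6, 20], [12, 18]] = -132 ≠ 0, so this unfolding has rank ≥ 2; CP rank is at least every unfolding rank, so rank(T) ≥ 2. (This is only a lower bound: in general the CP rank may exceed every unfolding rank, so we still need to exhibit 2 rank-1 terms summing to T.)
Upper bound — finding two terms. Write S_k = T[:,:,k] for the frontal slices: S₀ = [[6, 20], [6, -2]], S₁ = [[12, 18], [0, 0]].
If T = a₁ (x) b₁ (x) c₁ + a₂ (x) b₂ (x) c₂ then each S_k = c₁[k]·a₁b₁ᵀ + c₂[k]·a₂b₂ᵀ. S₀ and S₁ are linearly independent, so a₁b₁ᵀ and a₂b₂ᵀ must span the same plane of matrices: they are the rank-1 matrices of the form x·S₀ + y·S₁.
det(x·S₀ + y·S₁) is −132·x² − 132·xy = (-132)·(x + y)(x), vanishing at (x:y) = (1:-1) and (0:1).
M₁ = S₀ − S₁ = [[-6, 2], [6, -2]] = (-2)·[1, -1][3, -1]ᵀ and M₂ = S₁ = [[12, 18], [0, 0]] = 6·[1, 0][2, 3]ᵀ, so take a₁ = [1, -1], b₁ = [3, -1], a₂ = [1, 0], b₂ = [2, 3].
Each slice is an integer combination of E₁ = a₁b₁ᵀ and E₂ = a₂b₂ᵀ: S₀ = −2·E₁ + 6·E₂, S₁ = 6·E₂; reading off coefficients, c₁ = [-2, 0] and c₂ = [6, 6].
Hence T = [1, -1] (x) [3, -1] (x) [-2, 0] + [1, 0] (x) [2, 3] (x) [6, 6], so rank(T) ≤ 2.
These bounds meet, so rank(T) = 2.

rank(T) = 2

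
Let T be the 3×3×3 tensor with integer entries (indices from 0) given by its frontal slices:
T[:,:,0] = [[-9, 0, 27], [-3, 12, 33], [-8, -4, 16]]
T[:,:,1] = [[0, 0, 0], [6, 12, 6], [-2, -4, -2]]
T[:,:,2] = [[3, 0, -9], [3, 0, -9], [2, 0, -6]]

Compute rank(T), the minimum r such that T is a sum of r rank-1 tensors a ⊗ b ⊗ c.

2

Lower bound: the mode-3 unfolding of T (rows indexed by k, columns by (i,j) = (0,0), (0,1), (0,2), (1,0), (1,1), (1,2), (2,0), (2,1), (2,2)) is [[-9, 0, 27, -3, 12, 33, -8, -4, 16], [0, 0, 0, 6, 12, 6, -2, -4, -2], [3, 0, -9, 3, 0, -9, 2, 0, -6]].
There the 2×2 minor on rows k ∈ {0, 1}, columns (i,j) ∈ {(0,0), (1,0)} is det [[-9, -3], [0, 6]] = -54 ≠ 0, so this unfolding has rank ≥ 2; CP rank is at least every unfolding rank, so rank(T) ≥ 2. (Flattening ranks never certify an upper bound on CP rank; for that we must actually write T with 2 rank-1 terms.)
Upper bound — finding two terms. Write S_k = T[:,:,k] for the frontal slices: S₀ = [[-9, 0, 27], [-3, 12, 33], [-8, -4, 16]], S₁ = [[0, 0, 0], [6, 12, 6], [-2, -4, -2]], S₂ = [[3, 0, -9], [3, 0, -9], [2, 0, -6]].
If T = a₁ ⊗ b₁ ⊗ c₁ + a₂ ⊗ b₂ ⊗ c₂ then each S_k = c₁[k]·a₁b₁ᵀ + c₂[k]·a₂b₂ᵀ. S₀ and S₁ are linearly independent, so a₁b₁ᵀ and a₂b₂ᵀ must span the same plane of matrices: they are the rank-1 matrices of the form x·S₀ + y·S₁.
The 2×2 minor of x·S₀ + y·S₁ on rows {0,1}, columns {0,1} is −108·x² − 108·xy = (-108)·(x + y)(x), vanishing at (x:y) = (1:-1) and (0:1).
M₁ = S₀ − S₁ = [[-9, 0, 27], [-9, 0, 27], [-6, 0, 18]] = (-3)·(3, 3, 2)(1, 0, -3)ᵀ and M₂ = S₁ = [[0, 0, 0], [6, 12, 6], [-2, -4, -2]] = 2·(0, 3, -1)(1, 2, 1)ᵀ, so take a₁ = (3, 3, 2), b₁ = (1, 0, -3), a₂ = (0, 3, -1), b₂ = (1, 2, 1).
Each slice is an integer combination of E₁ = a₁b₁ᵀ and E₂ = a₂b₂ᵀ: S₀ = −3·E₁ + 2·E₂, S₁ = 2·E₂, S₂ = E₁; reading off coefficients, c₁ = (-3, 0, 1) and c₂ = (2, 2, 0).
Hence T = (3, 3, 2) ⊗ (1, 0, -3) ⊗ (-3, 0, 1) + (0, 3, -1) ⊗ (1, 2, 1) ⊗ (2, 2, 0), so rank(T) ≤ 2.
These bounds meet, so rank(T) = 2.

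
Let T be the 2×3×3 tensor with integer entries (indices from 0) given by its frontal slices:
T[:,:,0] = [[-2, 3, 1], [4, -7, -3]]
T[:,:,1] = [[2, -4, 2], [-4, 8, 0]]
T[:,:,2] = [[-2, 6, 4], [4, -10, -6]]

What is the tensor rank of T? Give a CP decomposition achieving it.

Lower bound: in the mode-3 unfolding of T (rows indexed by k, columns by (i,j)) the 3×3 minor on rows k ∈ {0, 1, 2}, columns (i,j) ∈ {(0,0), (0,1), (0,2)} is det [[-2, 3, 1], [2, -4, 2], [-2, 6, 4]] = 24 ≠ 0, so that unfolding has rank ≥ 3 and hence rank(T) ≥ 3 (CP rank is at least every unfolding rank, though it can be larger).
Upper bound: T is a sum of 3 rank-1 terms, T = (1, -2) (x) (1, -2, -1) (x) (-2, 2, -2) + (1, -1) (x) (0, 0, 1) (x) (0, 4, 0) + (1, -1) (x) (0, 1, 1) (x) (-1, 0, 2) (written with every a and b primitive with positive leading entry and the scale carried by c; CP decompositions are not unique, and this one is verified by expanding entrywise), so rank(T) ≤ 3.
These bounds meet, so rank(T) = 3.

rank(T) = 3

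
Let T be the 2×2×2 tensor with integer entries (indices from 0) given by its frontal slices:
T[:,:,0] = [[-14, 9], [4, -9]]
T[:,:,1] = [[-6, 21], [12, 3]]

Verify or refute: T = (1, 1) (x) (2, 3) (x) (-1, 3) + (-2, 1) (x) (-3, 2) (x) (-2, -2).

No

Reconstruct entry (0,1,0) from the claimed factors: Σₗ aₗ[0]bₗ[1]cₗ[0] = (1)·(3)·(-1) + (-2)·(2)·(-2) = 5, but T[0,1,0] = 9. The claim is false.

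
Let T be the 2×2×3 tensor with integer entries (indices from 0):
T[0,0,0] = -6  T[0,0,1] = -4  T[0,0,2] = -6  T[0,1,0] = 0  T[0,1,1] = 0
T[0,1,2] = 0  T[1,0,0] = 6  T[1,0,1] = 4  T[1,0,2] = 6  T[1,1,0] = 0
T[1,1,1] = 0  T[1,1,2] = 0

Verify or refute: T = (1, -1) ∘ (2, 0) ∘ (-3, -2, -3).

Yes

Reconstruct entrywise from the claimed factors. For example, T[0,0,1] = -4 and Σₗ aₗ[0]bₗ[0]cₗ[1] = (1)·(2)·(-2) = -4; checking all 12 entries, every one matches. The claim holds.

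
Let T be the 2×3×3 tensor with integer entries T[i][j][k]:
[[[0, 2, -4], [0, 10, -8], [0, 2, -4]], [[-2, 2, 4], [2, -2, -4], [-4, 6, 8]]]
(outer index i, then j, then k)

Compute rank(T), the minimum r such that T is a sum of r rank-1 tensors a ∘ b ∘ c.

Lower bound: the mode-3 unfolding of T (rows indexed by k, columns by (i,j) = (0,0), (0,1), (0,2), (1,0), (1,1), (1,2)) is [[0, 0, 0, -2, 2, -4], [2, 10, 2, 2, -2, 6], [-4, -8, -4, 4, -4, 8]].
There the 3×3 minor on rows k ∈ {0, 1, 2}, columns (i,j) ∈ {(0,0), (0,1), (1,0)} is det [[0, 0, -2], [2, 10, 2], [-4, -8, 4]] = -48 ≠ 0, so this unfolding has rank ≥ 3; CP rank is at least every unfolding rank, so rank(T) ≥ 3. (Unfolding ranks only ever bound the CP rank from below — rank(T) can be strictly larger than all of them — so the matching upper bound has to come from an explicit 3-term decomposition.)
Upper bound: T is a sum of 3 rank-1 terms, T = [0, 1] ∘ [1, -1, 2] ∘ [-2, 4, 4] + [1, 0] ∘ [1, 2, 1] ∘ [0, 4, -4] + [1, 1] ∘ [1, -1, 1] ∘ [0, -2, 0] (written with every a and b primitive with positive leading entry and the scale carried by c; CP decompositions are not unique, and this one is verified by expanding entrywise), so rank(T) ≤ 3.
These bounds meet, so rank(T) = 3.

3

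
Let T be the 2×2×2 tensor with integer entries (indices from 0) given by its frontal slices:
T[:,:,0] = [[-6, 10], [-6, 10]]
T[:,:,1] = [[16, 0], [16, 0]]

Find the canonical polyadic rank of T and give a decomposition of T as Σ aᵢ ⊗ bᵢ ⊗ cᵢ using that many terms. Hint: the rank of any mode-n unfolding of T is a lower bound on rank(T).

Lower bound: in the mode-3 unfolding of T (rows indexed by k, columns by (i,j)) the 2×2 minor on rows k ∈ {0, 1}, columns (i,j) ∈ {(0,0), (0,1)} is det [[-6, 10], [16, 0]] = -160 ≠ 0, so that unfolding has rank ≥ 2 and hence rank(T) ≥ 2 (CP rank is at least every unfolding rank, though it can be larger).
Upper bound: T[i,:,:] = a[i]·M for every slice, with a = [1, 1] and M = [[-6, 16], [10, 0]] (rows j, columns k).
Splitting M by its rows (j = 0, 1), M = [1, 0][-6, 16]ᵀ + [0, 1][10, 0]ᵀ.
Hence T = [1, 1] ⊗ [1, 0] ⊗ [-6, 16] + [1, 1] ⊗ [0, 1] ⊗ [10, 0], so rank(T) ≤ 2.
These bounds meet, so rank(T) = 2.

rank(T) = 2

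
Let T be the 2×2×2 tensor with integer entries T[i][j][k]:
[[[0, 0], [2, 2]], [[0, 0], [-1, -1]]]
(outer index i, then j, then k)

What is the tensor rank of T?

1

Lower bound: T ≠ 0 (e.g. T[0,1,0] = 2), so rank(T) ≥ 1.
Upper bound: if T = a (x) b (x) c then every fibre of T is a multiple of the corresponding factor, so read the factors off the fibres through the nonzero entry T[0,1,0] = 2.
The mode-1 fibre T[:,1,0] = [2, -1] gives a = [2, -1] (primitive direction); the mode-2 fibre T[0,:,0] = [0, 2] gives b = [0, 1]; then c[k] = T[0,1,k] / (a[0]·b[1]) = [2, 2] / 2 = [1, 1].
Expanding [2, -1] (x) [0, 1] (x) [1, 1] reproduces all 8 entries of T, so T = [2, -1] (x) [0, 1] (x) [1, 1] and rank(T) ≤ 1.
These bounds meet, so rank(T) = 1.
Check entry T[0,0,0] = 0: (2)·(0)·(1) = 0.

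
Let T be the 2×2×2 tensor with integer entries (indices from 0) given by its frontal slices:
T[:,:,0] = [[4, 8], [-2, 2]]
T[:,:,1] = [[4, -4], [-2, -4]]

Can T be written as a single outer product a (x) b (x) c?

No

The mode-1 unfolding of T (rows indexed by i, columns by (j,k) = (0,0), (0,1), (1,0), (1,1)) is [[4, 4, 8, -4], [-2, -2, 2, -4]].
There the 2×2 minor on rows i ∈ {0, 1}, columns (j,k) ∈ {(0,0), (1,0)} is det [[4, 8], [-2, 2]] = 24 ≠ 0, so this unfolding has rank ≥ 2; CP rank is at least every unfolding rank, so rank(T) ≥ 2.
In particular rank(T) ≥ 2 > 1, so T is not rank-1.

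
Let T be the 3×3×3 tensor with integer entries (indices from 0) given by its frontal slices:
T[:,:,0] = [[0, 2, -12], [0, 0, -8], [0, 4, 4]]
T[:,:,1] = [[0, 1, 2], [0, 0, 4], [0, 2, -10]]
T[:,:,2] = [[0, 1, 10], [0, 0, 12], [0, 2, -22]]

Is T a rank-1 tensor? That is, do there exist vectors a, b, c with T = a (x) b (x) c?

The mode-3 unfolding of T (rows indexed by k, columns by (i,j) = (0,0), (0,1), (0,2), (1,0), (1,1), (1,2), (2,0), (2,1), (2,2)) is [[0, 2, -12, 0, 0, -8, 0, 4, 4], [0, 1, 2, 0, 0, 4, 0, 2, -10], [0, 1, 10, 0, 0, 12, 0, 2, -22]].
There the 2×2 minor on rows k ∈ {0, 1}, columns (i,j) ∈ {(0,1), (0,2)} is det [[2, -12], [1, 2]] = 16 ≠ 0, so this unfolding has rank ≥ 2; CP rank is at least every unfolding rank, so rank(T) ≥ 2.
In particular rank(T) ≥ 2 > 1, so T is not rank-1.

No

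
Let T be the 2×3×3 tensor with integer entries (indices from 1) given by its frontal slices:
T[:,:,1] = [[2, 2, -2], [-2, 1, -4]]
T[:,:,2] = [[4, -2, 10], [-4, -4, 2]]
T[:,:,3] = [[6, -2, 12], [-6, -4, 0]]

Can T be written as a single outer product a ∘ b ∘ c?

No

The mode-2 unfolding of T (rows indexed by j, columns by (i,k) = (1,1), (1,2), (1,3), (2,1), (2,2), (2,3)) is [[2, 4, 6, -2, -4, -6], [2, -2, -2, 1, -4, -4], [-2, 10, 12, -4, 2, 0]].
There the 3×3 minor on rows j ∈ {1, 2, 3}, columns (i,k) ∈ {(1,1), (1,2), (1,3)} is det [[2, 4, 6], [2, -2, -2], [-2, 10, 12]] = 8 ≠ 0, so this unfolding has rank ≥ 3; CP rank is at least every unfolding rank, so rank(T) ≥ 3.
In particular rank(T) ≥ 3 > 1, so T is not rank-1.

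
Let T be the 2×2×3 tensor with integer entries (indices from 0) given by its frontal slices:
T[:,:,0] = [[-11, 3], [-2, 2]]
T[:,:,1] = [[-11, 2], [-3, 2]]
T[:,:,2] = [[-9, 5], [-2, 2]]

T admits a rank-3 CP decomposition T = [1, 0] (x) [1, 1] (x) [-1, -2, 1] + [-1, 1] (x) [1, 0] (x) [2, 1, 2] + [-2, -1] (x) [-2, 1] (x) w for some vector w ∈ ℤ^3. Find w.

w = [-2, -2, -2]

Subtract the known terms from T to get the rank-1 residual R = [-2, -1] (x) [-2, 1] (x) w, so R[i,j,k] = a[i]·b[j]·w[k]. Pick indices with nonzero a[0]·b[0] = (-2)·(-2) = 4. Only the fibre through (0,0,·) is needed: R[0,0,:] = T[0,0,:] − Σₗ aₗ[0]bₗ[0]cₗ = [-11, -11, -9] − (1)·(1)·[-1, -2, 1] − (-1)·(1)·[2, 1, 2] = [-8, -8, -8]. Then w[k] = R[0,0,k] / 4 for each k, giving w = [-8, -8, -8] / 4 = [-2, -2, -2].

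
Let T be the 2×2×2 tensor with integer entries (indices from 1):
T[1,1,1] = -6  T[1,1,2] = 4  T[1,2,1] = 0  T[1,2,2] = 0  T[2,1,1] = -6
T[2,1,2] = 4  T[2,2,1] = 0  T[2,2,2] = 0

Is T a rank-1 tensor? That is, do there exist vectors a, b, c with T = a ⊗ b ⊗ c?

The mode-1 fibre T[:,1,1] = [-6, -6] gives a = [1, 1] (primitive direction); the mode-2 fibre T[1,:,1] = [-6, 0] gives b = [1, 0]; then c[k] = T[1,1,k] / (a[1]·b[1]) = [-6, 4] / 1 = [-6, 4].
Expanding [1, 1] ⊗ [1, 0] ⊗ [-6, 4] reproduces all 8 entries of T, so T = [1, 1] ⊗ [1, 0] ⊗ [-6, 4] and rank(T) ≤ 1.
Equivalently every frontal slice T[:,:,k] is c[k] times the rank-1 matrix [1, 1] ⊗ [1, 0]. So T has rank 1 (it is nonzero).

Yes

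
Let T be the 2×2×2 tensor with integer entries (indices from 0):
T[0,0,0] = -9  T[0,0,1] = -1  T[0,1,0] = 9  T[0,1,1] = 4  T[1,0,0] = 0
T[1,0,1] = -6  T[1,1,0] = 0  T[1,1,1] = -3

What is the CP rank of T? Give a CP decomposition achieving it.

Lower bound: the mode-1 unfolding of T (rows indexed by i, columns by (j,k) = (0,0), (0,1), (1,0), (1,1)) is [[-9, -1, 9, 4], [0, -6, 0, -3]].
There the 2×2 minor on rows i ∈ {0, 1}, columns (j,k) ∈ {(0,0), (0,1)} is det [[-9, -1], [0, -6]] = 54 ≠ 0, so this unfolding has rank ≥ 2; CP rank is at least every unfolding rank, so rank(T) ≥ 2. (This is only a lower bound: in general the CP rank may exceed every unfolding rank, so we still need to exhibit 2 rank-1 terms summing to T.)
Upper bound — finding two terms. Write S_k = T[:,:,k] for the frontal slices: S₀ = [[-9, 9], [0, 0]], S₁ = [[-1, 4], [-6, -3]].
If T = a₁ ⊗ b₁ ⊗ c₁ + a₂ ⊗ b₂ ⊗ c₂ then each S_k = c₁[k]·a₁b₁ᵀ + c₂[k]·a₂b₂ᵀ. S₀ and S₁ are linearly independent, so a₁b₁ᵀ and a₂b₂ᵀ must span the same plane of matrices: they are the rank-1 matrices of the form x·S₀ + y·S₁.
det(x·S₀ + y·S₁) is 81·xy + 27·y² = 27·(y)(3·x + y), vanishing at (x:y) = (1:0) and (1:-3).
M₁ = S₀ = [[-9, 9], [0, 0]] = (-9)·[1, 0][1, -1]ᵀ and M₂ = S₀ − 3·S₁ = [[-6, -3], [18, 9]] = (-3)·[1, -3][2, 1]ᵀ, so take a₁ = [1, 0], b₁ = [1, -1], a₂ = [1, -3], b₂ = [2, 1].
Each slice is an integer combination of E₁ = a₁b₁ᵀ and E₂ = a₂b₂ᵀ: S₀ = −9·E₁, S₁ = −3·E₁ + E₂; reading off coefficients, c₁ = [-9, -3] and c₂ = [0, 1].
Hence T = [1, 0] ⊗ [1, -1] ⊗ [-9, -3] + [1, -3] ⊗ [2, 1] ⊗ [0, 1], so rank(T) ≤ 2.
These bounds meet, so rank(T) = 2.

rank(T) = 2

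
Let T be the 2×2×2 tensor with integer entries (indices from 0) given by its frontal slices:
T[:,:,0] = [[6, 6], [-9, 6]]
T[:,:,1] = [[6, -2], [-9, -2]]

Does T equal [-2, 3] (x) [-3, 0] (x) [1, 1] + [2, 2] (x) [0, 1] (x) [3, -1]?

Reconstruct entrywise from the claimed factors. For example, T[0,1,1] = -2 and Σₗ aₗ[0]bₗ[1]cₗ[1] = (-2)·(0)·(1) + (2)·(1)·(-1) = -2; checking all 8 entries, every one matches. The claim holds.

Yes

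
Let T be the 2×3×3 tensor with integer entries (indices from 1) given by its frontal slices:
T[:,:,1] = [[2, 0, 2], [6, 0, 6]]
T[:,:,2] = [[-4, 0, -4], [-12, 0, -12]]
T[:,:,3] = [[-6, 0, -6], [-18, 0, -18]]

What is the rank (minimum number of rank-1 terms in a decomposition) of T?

Lower bound: T ≠ 0 (e.g. T[1,1,1] = 2), so rank(T) ≥ 1.
Upper bound: if T = a (x) b (x) c then every fibre of T is a multiple of the corresponding factor, so read the factors off the fibres through the nonzero entry T[1,1,1] = 2.
The mode-1 fibre T[:,1,1] = [2, 6] gives a = (1, 3) (primitive direction); the mode-2 fibre T[1,:,1] = [2, 0, 2] gives b = (1, 0, 1); then c[k] = T[1,1,k] / (a[1]·b[1]) = [2, -4, -6] / 1 = (2, -4, -6).
Expanding (1, 3) (x) (1, 0, 1) (x) (2, -4, -6) reproduces all 18 entries of T, so T = (1, 3) (x) (1, 0, 1) (x) (2, -4, -6) and rank(T) ≤ 1.
These bounds meet, so rank(T) = 1.

1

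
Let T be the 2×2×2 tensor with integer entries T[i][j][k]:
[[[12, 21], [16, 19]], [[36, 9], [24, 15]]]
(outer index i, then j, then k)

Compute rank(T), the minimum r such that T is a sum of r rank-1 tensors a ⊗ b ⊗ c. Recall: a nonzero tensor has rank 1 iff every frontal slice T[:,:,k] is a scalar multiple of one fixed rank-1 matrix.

Lower bound: in the mode-1 unfolding of T (rows indexed by i, columns by (j,k)) the 2×2 minor on rows i ∈ {0, 1}, columns (j,k) ∈ {(0,0), (0,1)} is det [[12, 21], [36, 9]] = -648 ≠ 0, so that unfolding has rank ≥ 2 and hence rank(T) ≥ 2 (CP rank is at least every unfolding rank, though it can be larger).
Upper bound: with S_k = T[:,:,k], the two rank-1 terms a₁b₁ᵀ, a₂b₂ᵀ are the rank-1 members of the pencil x·S₀ + y·S₁.
det(x·S₀ + y·S₁) is −288·x² − 144·xy + 144·y² = (-144)·(2·x − y)(x + y), vanishing at (x:y) = (1:2) and (1:-1).
M₁ = S₀ + 2·S₁ = [[54, 54], [54, 54]] = 54·[1, 1][1, 1]ᵀ and M₂ = S₀ − S₁ = [[-9, -3], [27, 9]] = (-3)·[1, -3][3, 1]ᵀ, so take a₁ = [1, 1], b₁ = [1, 1], a₂ = [1, -3], b₂ = [3, 1].
Each slice is an integer combination of E₁ = a₁b₁ᵀ and E₂ = a₂b₂ᵀ: S₀ = 18·E₁ − 2·E₂, S₁ = 18·E₁ + E₂; reading off coefficients, c₁ = [18, 18] and c₂ = [-2, 1].
Hence T = [1, 1] ⊗ [1, 1] ⊗ [18, 18] + [1, -3] ⊗ [3, 1] ⊗ [-2, 1], so rank(T) ≤ 2.
These bounds meet, so rank(T) = 2.

2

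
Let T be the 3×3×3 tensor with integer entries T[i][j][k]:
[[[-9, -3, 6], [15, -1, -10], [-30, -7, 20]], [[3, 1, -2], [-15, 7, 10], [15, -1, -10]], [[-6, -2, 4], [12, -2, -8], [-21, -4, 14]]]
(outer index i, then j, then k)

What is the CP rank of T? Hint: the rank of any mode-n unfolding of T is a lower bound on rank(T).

2

Lower bound: the mode-2 unfolding of T (rows indexed by j, columns by (i,k) = (0,0), (0,1), (0,2), (1,0), (1,1), (1,2), (2,0), (2,1), (2,2)) is [[-9, -3, 6, 3, 1, -2, -6, -2, 4], [15, -1, -10, -15, 7, 10, 12, -2, -8], [-30, -7, 20, 15, -1, -10, -21, -4, 14]].
There the 2×2 minor on rows j ∈ {0, 1}, columns (i,k) ∈ {(0,0), (0,1)} is det [[-9, -3], [15, -1]] = 54 ≠ 0, so this unfolding has rank ≥ 2; CP rank is at least every unfolding rank, so rank(T) ≥ 2. (This is only a lower bound: in general the CP rank may exceed every unfolding rank, so we still need to exhibit 2 rank-1 terms summing to T.)
Upper bound — finding two terms. Write S_k = T[:,:,k] for the frontal slices: S₀ = [[-9, 15, -30], [3, -15, 15], [-6, 12, -21]], S₁ = [[-3, -1, -7], [1, 7, -1], [-2, -2, -4]], S₂ = [[6, -10, 20], [-2, 10, -10], [4, -8, 14]].
If T = a₁ ⊗ b₁ ⊗ c₁ + a₂ ⊗ b₂ ⊗ c₂ then each S_k = c₁[k]·a₁b₁ᵀ + c₂[k]·a₂b₂ᵀ. S₀ and S₁ are linearly independent, so a₁b₁ᵀ and a₂b₂ᵀ must span the same plane of matrices: they are the rank-1 matrices of the form x·S₀ + y·S₁.
The 2×2 minor of x·S₀ + y·S₁ on rows {0,1}, columns {0,1} is 90·x² − 30·xy − 20·y² = 10·(3·x − 2·y)(3·x + y), vanishing at (x:y) = (2:3) and (1:-3).
M₁ = 2·S₀ + 3·S₁ = [[-27, 27, -81], [9, -9, 27], [-18, 18, -54]] = (-9)·[3, -1, 2][1, -1, 3]ᵀ and M₂ = S₀ − 3·S₁ = [[0, 18, -9], [0, -36, 18], [0, 18, -9]] = 9·[1, -2, 1][0, 2, -1]ᵀ, so take a₁ = [3, -1, 2], b₁ = [1, -1, 3], a₂ = [1, -2, 1], b₂ = [0, 2, -1].
Each slice is an integer combination of E₁ = a₁b₁ᵀ and E₂ = a₂b₂ᵀ: S₀ = −3·E₁ + 3·E₂, S₁ = −E₁ − 2·E₂, S₂ = 2·E₁ − 2·E₂; reading off coefficients, c₁ = [-3, -1, 2] and c₂ = [3, -2, -2].
Hence T = [3, -1, 2] ⊗ [1, -1, 3] ⊗ [-3, -1, 2] + [1, -2, 1] ⊗ [0, 2, -1] ⊗ [3, -2, -2], so rank(T) ≤ 2.
These bounds meet, so rank(T) = 2.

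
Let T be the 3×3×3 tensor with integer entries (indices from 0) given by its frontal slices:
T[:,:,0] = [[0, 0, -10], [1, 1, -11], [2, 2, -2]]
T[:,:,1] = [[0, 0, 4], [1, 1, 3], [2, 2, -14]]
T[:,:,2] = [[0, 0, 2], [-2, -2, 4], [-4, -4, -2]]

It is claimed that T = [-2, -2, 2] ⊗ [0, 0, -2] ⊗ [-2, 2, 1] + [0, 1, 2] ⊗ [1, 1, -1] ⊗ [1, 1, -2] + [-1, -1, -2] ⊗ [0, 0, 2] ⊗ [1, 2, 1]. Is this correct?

Reconstruct entry (2,2,0) from the claimed factors: Σₗ aₗ[2]bₗ[2]cₗ[0] = (2)·(-2)·(-2) + (2)·(-1)·(1) + (-2)·(2)·(1) = 2, but T[2,2,0] = -2. The claim is false.

No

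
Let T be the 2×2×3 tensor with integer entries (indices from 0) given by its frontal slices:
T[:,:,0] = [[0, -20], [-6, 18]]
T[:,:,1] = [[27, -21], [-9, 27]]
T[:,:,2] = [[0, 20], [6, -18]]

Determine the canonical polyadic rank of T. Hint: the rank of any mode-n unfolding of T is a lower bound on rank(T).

Lower bound: the mode-3 unfolding of T (rows indexed by k, columns by (i,j) = (0,0), (0,1), (1,0), (1,1)) is [[0, -20, -6, 18], [27, -21, -9, 27], [0, 20, 6, -18]].
There the 2×2 minor on rows k ∈ {0, 1}, columns (i,j) ∈ {(0,0), (0,1)} is det [[0, -20], [27, -21]] = 540 ≠ 0, so this unfolding has rank ≥ 2; CP rank is at least every unfolding rank, so rank(T) ≥ 2. (Unfolding ranks only ever bound the CP rank from below — rank(T) can be strictly larger than all of them — so the matching upper bound has to come from an explicit 2-term decomposition.)
Upper bound — finding two terms. Write S_k = T[:,:,k] for the frontal slices: S₀ = [[0, -20], [-6, 18]], S₁ = [[27, -21], [-9, 27]], S₂ = [[0, 20], [6, -18]].
If T = a₁ (x) b₁ (x) c₁ + a₂ (x) b₂ (x) c₂ then each S_k = c₁[k]·a₁b₁ᵀ + c₂[k]·a₂b₂ᵀ. S₀ and S₁ are linearly independent, so a₁b₁ᵀ and a₂b₂ᵀ must span the same plane of matrices: they are the rank-1 matrices of the form x·S₀ + y·S₁.
det(x·S₀ + y·S₁) is −120·x² + 180·xy + 540·y² = (-60)·(x − 3·y)(2·x + 3·y), vanishing at (x:y) = (3:1) and (3:-2).
M₁ = 3·S₀ + S₁ = [[27, -81], [-27, 81]] = 27·(1, -1)(1, -3)ᵀ and M₂ = 3·S₀ − 2·S₁ = [[-54, -18], [0, 0]] = (-18)·(1, 0)(3, 1)ᵀ, so take a₁ = (1, -1), b₁ = (1, -3), a₂ = (1, 0), b₂ = (3, 1).
Each slice is an integer combination of E₁ = a₁b₁ᵀ and E₂ = a₂b₂ᵀ: S₀ = 6·E₁ − 2·E₂, S₁ = 9·E₁ + 6·E₂, S₂ = −6·E₁ + 2·E₂; reading off coefficients, c₁ = (6, 9, -6) and c₂ = (-2, 6, 2).
Hence T = (1, -1) (x) (1, -3) (x) (6, 9, -6) + (1, 0) (x) (3, 1) (x) (-2, 6, 2), so rank(T) ≤ 2.
These bounds meet, so rank(T) = 2.

2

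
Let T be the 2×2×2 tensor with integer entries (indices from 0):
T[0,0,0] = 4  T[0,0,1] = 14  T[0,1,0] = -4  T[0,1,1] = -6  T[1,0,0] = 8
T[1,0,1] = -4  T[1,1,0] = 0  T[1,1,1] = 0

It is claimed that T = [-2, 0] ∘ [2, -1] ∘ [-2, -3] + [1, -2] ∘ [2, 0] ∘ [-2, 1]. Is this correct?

Yes

Reconstruct entrywise from the claimed factors. For example, T[1,1,0] = 0 and Σₗ aₗ[1]bₗ[1]cₗ[0] = (0)·(-1)·(-2) + (-2)·(0)·(-2) = 0; checking all 8 entries, every one matches. The claim holds.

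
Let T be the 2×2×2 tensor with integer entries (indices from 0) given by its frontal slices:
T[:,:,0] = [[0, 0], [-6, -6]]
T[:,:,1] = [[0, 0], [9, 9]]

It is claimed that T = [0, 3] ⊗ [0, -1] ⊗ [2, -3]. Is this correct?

No

Reconstruct entry (1,0,0) from the claimed factors: Σₗ aₗ[1]bₗ[0]cₗ[0] = (3)·(0)·(2) = 0, but T[1,0,0] = -6. The claim is false.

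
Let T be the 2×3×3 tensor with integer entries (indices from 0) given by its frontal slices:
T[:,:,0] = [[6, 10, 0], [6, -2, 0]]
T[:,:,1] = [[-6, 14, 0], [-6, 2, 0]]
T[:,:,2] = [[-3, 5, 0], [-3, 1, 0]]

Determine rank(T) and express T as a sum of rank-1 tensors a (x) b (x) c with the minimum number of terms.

rank(T) = 2

Lower bound: in the mode-3 unfolding of T (rows indexed by k, columns by (i,j)) the 2×2 minor on rows k ∈ {0, 1}, columns (i,j) ∈ {(0,0), (0,1)} is det [[6, 10], [-6, 14]] = 144 ≠ 0, so that unfolding has rank ≥ 2 and hence rank(T) ≥ 2 (CP rank is at least every unfolding rank, though it can be larger).
Upper bound: with S_k = T[:,:,k], the two rank-1 terms a₁b₁ᵀ, a₂b₂ᵀ are the rank-1 members of the pencil x·S₀ + y·S₁.
The 2×2 minor of x·S₀ + y·S₁ on rows {0,1}, columns {0,1} is −72·x² + 72·y² = (-72)·(x − y)(x + y), vanishing at (x:y) = (1:1) and (1:-1).
M₁ = S₀ + S₁ = [[0, 24, 0], [0, 0, 0]] = 24·[1, 0][0, 1, 0]ᵀ and M₂ = S₀ − S₁ = [[12, -4, 0], [12, -4, 0]] = 4·[1, 1][3, -1, 0]ᵀ, so take a₁ = [1, 0], b₁ = [0, 1, 0], a₂ = [1, 1], b₂ = [3, -1, 0].
Each slice is an integer combination of E₁ = a₁b₁ᵀ and E₂ = a₂b₂ᵀ: S₀ = 12·E₁ + 2·E₂, S₁ = 12·E₁ − 2·E₂, S₂ = 4·E₁ − E₂; reading off coefficients, c₁ = [12, 12, 4] and c₂ = [2, -2, -1].
Hence T = [1, 0] (x) [0, 1, 0] (x) [12, 12, 4] + [1, 1] (x) [3, -1, 0] (x) [2, -2, -1], so rank(T) ≤ 2.
These bounds meet, so rank(T) = 2.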